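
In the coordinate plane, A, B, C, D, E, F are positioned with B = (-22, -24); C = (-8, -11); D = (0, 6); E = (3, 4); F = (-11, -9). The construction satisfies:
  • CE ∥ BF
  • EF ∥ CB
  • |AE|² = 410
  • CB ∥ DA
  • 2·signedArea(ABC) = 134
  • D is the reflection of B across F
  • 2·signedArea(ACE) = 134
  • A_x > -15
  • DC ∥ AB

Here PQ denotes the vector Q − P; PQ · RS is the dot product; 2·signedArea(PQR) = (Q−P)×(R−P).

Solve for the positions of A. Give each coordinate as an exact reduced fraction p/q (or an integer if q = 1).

A = (-14, -7)

1. A_x = -14  [DC ∥ AB ∩ CB ∥ DA]
2. A_y = -7  [DC ∥ AB ∩ CB ∥ DA]
   → A = (-14, -7)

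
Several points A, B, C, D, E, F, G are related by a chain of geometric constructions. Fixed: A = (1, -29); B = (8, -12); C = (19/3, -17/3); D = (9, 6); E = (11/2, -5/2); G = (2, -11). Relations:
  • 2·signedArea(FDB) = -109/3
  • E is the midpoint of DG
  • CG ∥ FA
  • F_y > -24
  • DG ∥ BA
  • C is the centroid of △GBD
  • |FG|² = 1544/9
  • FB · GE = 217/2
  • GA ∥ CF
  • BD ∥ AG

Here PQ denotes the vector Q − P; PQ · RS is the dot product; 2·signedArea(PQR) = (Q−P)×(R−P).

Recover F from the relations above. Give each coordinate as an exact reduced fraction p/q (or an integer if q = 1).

1. F_x = 16/3  [CG ∥ FA ∩ GA ∥ CF]
2. F_y = -71/3  [CG ∥ FA ∩ GA ∥ CF]
   → F = (16/3, -71/3)

F = (16/3, -71/3)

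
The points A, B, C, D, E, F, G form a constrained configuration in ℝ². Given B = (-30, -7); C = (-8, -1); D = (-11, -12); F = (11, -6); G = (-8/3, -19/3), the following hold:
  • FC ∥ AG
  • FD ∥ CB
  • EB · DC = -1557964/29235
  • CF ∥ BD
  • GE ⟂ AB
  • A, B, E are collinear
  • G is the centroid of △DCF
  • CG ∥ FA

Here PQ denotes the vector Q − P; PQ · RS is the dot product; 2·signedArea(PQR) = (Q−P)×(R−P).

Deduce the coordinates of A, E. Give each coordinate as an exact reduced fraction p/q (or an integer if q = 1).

1. A_x = 49/3  [FC ∥ AG ∩ CG ∥ FA]
2. A_y = -34/3  [FC ∥ AG ∩ CG ∥ FA]
   → A = (49/3, -34/3)
3. E_x = -86696/29235  [A, B, E are collinear ∩ GE ⟂ AB]
4. E_y = -278563/29235  [A, B, E are collinear ∩ GE ⟂ AB]
   → E = (-86696/29235, -278563/29235)

A = (49/3, -34/3)
E = (-86696/29235, -278563/29235)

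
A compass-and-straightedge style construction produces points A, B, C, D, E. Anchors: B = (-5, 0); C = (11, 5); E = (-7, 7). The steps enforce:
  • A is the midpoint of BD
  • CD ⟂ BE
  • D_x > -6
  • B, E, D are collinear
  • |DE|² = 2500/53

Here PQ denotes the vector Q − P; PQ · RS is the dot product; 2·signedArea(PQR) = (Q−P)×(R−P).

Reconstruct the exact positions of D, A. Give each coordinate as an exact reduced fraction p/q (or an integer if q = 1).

A = (-268/53, 21/106)
D = (-271/53, 21/53)

1. D_x = -271/53  [B, E, D are collinear ∩ CD ⟂ BE]
2. D_y = 21/53  [B, E, D are collinear ∩ CD ⟂ BE]
   → D = (-271/53, 21/53)
3. A_x = -268/53  [A is the midpoint of BD]
4. A_y = 21/106  [A is the midpoint of BD]
   → A = (-268/53, 21/106)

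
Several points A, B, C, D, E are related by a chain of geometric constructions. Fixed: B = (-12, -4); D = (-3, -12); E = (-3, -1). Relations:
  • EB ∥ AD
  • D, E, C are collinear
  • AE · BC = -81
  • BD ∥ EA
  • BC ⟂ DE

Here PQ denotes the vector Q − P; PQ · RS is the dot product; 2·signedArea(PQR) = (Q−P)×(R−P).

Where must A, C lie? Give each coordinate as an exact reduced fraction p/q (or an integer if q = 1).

A = (6, -9)
C = (-3, -4)

1. A_x = 6  [EB ∥ AD ∩ BD ∥ EA]
2. A_y = -9  [EB ∥ AD ∩ BD ∥ EA]
   → A = (6, -9)
3. C_x = -3  [D, E, C are collinear ∩ BC ⟂ DE]
4. C_y = -4  [D, E, C are collinear ∩ BC ⟂ DE]
   → C = (-3, -4)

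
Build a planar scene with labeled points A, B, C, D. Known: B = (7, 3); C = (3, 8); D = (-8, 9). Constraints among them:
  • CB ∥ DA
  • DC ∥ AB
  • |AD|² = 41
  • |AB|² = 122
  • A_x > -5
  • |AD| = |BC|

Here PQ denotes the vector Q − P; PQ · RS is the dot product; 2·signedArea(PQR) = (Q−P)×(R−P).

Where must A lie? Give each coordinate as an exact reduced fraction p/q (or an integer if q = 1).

A = (-4, 4)

1. A_x = -4  [DC ∥ AB ∩ CB ∥ DA]
2. A_y = 4  [DC ∥ AB ∩ CB ∥ DA]
   → A = (-4, 4)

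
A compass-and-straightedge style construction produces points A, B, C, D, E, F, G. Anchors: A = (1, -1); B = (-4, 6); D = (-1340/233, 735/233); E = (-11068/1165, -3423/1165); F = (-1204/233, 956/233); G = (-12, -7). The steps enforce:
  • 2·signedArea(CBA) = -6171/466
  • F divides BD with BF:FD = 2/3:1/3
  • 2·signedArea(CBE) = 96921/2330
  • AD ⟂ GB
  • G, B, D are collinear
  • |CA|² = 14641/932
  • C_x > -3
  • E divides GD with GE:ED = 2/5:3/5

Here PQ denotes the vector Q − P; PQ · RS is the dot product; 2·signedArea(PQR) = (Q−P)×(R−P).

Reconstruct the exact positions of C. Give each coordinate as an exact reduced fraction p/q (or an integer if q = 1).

1. C_x = -1107/466  [2·signedArea(CBA) = -6171/466 ∩ 2·signedArea(CBE) = 96921/2330]
2. C_y = 251/233  [2·signedArea(CBA) = -6171/466 ∩ 2·signedArea(CBE) = 96921/2330]
   → C = (-1107/466, 251/233)

C = (-1107/466, 251/233)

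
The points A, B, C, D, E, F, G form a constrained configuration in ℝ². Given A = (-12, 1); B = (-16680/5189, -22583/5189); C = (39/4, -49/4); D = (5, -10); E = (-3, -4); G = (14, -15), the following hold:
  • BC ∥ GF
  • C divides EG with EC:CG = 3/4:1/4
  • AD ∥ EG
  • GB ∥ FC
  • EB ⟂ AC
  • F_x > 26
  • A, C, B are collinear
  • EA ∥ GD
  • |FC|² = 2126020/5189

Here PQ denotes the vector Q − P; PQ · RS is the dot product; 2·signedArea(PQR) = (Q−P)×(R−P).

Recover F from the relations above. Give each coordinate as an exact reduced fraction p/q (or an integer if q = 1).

1. F_x = 559675/20756  [GB ∥ FC ∩ BC ∥ GF]
2. F_y = -475269/20756  [GB ∥ FC ∩ BC ∥ GF]
   → F = (559675/20756, -475269/20756)

F = (559675/20756, -475269/20756)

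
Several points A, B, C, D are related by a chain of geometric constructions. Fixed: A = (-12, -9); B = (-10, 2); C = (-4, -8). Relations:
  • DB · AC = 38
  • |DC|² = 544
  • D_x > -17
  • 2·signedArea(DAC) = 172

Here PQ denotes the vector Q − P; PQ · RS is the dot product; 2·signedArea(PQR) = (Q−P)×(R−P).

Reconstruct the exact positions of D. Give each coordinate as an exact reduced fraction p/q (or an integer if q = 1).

D = (-16, 12)

1. D_x = -16  [DB · AC = 38 ∩ 2·signedArea(DAC) = 172]
2. D_y = 12  [DB · AC = 38 ∩ 2·signedArea(DAC) = 172]
   → D = (-16, 12)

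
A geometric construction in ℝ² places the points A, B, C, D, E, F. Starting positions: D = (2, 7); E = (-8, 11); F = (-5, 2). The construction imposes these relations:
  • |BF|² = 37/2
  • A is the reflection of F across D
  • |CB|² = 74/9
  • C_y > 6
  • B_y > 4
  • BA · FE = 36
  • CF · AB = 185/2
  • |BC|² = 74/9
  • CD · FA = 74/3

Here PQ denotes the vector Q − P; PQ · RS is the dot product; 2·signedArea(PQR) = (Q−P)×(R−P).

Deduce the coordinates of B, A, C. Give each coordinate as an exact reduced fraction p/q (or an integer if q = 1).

1. A_x = 9  [A is the reflection of F across D]
2. A_y = 12  [A is the reflection of F across D]
   → A = (9, 12)
3. B_x = -3/2  [line 3·x + -9·y + 45 = 0 ∩ |BF|² = 37/2]
4. B_y = 9/2  [line 3·x + -9·y + 45 = 0 ∩ |BF|² = 37/2]
   → B = (-3/2, 9/2)
5. C_x = 5/6  [line -14·x + -10·y + 220/3 = 0 ∩ |CB|² = 74/9]
6. C_y = 37/6  [line -14·x + -10·y + 220/3 = 0 ∩ |CB|² = 74/9]
   → C = (5/6, 37/6)

A = (9, 12)
B = (-3/2, 9/2)
C = (5/6, 37/6)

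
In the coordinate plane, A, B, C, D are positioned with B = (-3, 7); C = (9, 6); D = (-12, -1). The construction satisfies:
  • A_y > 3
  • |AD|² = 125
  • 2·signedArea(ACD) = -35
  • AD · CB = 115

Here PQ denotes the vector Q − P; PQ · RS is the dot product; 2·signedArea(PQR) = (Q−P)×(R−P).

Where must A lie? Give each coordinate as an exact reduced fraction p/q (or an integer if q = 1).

1. A_x = -2  [AD · CB = 115 ∩ 2·signedArea(ACD) = -35]
2. A_y = 4  [AD · CB = 115 ∩ 2·signedArea(ACD) = -35]
   → A = (-2, 4)

A = (-2, 4)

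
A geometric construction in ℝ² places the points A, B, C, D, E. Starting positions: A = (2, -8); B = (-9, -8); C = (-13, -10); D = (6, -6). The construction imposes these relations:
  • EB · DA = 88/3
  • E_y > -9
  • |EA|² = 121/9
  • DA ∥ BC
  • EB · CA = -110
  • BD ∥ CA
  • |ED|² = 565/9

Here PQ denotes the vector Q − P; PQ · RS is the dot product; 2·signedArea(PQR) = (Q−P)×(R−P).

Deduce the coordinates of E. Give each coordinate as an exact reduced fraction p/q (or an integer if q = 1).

E = (-5/3, -8)

1. E_x = -5/3  [EB · DA = 88/3 ∩ EB · CA = -110]
2. E_y = -8  [EB · DA = 88/3 ∩ EB · CA = -110]
   → E = (-5/3, -8)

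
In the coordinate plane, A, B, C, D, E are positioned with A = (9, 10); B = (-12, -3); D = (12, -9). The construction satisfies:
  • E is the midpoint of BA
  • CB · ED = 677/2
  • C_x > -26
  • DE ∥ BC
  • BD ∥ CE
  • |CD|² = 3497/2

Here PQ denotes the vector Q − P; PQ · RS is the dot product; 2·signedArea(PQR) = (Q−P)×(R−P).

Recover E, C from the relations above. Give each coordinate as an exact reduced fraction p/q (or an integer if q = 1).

C = (-51/2, 19/2)
E = (-3/2, 7/2)

1. E_x = -3/2  [E is the midpoint of BA]
2. E_y = 7/2  [E is the midpoint of BA]
   → E = (-3/2, 7/2)
3. C_x = -51/2  [BD ∥ CE ∩ DE ∥ BC]
4. C_y = 19/2  [BD ∥ CE ∩ DE ∥ BC]
   → C = (-51/2, 19/2)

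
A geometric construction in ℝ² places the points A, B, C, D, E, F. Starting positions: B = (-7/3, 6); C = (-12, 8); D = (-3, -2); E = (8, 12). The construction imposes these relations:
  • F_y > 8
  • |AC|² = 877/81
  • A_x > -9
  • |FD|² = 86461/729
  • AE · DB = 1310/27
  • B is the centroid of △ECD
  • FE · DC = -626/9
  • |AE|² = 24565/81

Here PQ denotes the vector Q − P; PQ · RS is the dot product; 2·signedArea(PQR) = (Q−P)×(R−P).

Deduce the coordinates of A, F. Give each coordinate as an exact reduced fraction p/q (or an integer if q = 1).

1. A_x = -79/9  [line -2/3·x + -8·y + 1426/27 = 0 ∩ |AC|² = 877/81]
2. A_y = 22/3  [line -2/3·x + -8·y + 1426/27 = 0 ∩ |AC|² = 877/81]
   → A = (-79/9, 22/3)
3. F_x = -86/27  [line 9·x + -10·y + 1058/9 = 0 ∩ |FD|² = 86461/729]
4. F_y = 80/9  [line 9·x + -10·y + 1058/9 = 0 ∩ |FD|² = 86461/729]
   → F = (-86/27, 80/9)

A = (-79/9, 22/3)
F = (-86/27, 80/9)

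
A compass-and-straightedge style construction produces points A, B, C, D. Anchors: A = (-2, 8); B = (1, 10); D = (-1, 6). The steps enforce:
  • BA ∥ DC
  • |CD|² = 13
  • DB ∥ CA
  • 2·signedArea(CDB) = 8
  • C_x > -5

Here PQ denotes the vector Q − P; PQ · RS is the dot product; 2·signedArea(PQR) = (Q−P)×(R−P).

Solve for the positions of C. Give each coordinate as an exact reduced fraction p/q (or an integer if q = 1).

1. C_x = -4  [DB ∥ CA ∩ BA ∥ DC]
2. C_y = 4  [DB ∥ CA ∩ BA ∥ DC]
   → C = (-4, 4)

C = (-4, 4)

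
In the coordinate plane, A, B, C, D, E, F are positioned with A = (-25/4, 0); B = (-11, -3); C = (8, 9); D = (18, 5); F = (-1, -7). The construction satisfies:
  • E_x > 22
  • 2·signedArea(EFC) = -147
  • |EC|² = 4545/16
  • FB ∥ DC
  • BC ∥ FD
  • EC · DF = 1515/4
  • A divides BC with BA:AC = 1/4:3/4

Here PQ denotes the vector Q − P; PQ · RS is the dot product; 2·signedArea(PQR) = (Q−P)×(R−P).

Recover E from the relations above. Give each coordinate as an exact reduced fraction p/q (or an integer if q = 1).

1. E_x = 89/4  [2·signedArea(EFC) = -147 ∩ EC · DF = 1515/4]
2. E_y = 18  [2·signedArea(EFC) = -147 ∩ EC · DF = 1515/4]
   → E = (89/4, 18)

E = (89/4, 18)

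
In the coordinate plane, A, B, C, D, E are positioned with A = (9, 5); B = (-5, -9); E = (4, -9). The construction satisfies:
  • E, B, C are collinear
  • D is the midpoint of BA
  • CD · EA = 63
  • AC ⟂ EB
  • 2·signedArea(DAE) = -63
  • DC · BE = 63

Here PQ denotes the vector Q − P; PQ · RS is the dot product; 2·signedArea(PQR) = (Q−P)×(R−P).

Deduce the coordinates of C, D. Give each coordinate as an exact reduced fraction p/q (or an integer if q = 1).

1. C_x = 9  [E, B, C are collinear ∩ AC ⟂ EB]
2. C_y = -9  [E, B, C are collinear ∩ AC ⟂ EB]
   → C = (9, -9)
3. D_x = 2  [D is the midpoint of BA]
4. D_y = -2  [D is the midpoint of BA]
   → D = (2, -2)

C = (9, -9)
D = (2, -2)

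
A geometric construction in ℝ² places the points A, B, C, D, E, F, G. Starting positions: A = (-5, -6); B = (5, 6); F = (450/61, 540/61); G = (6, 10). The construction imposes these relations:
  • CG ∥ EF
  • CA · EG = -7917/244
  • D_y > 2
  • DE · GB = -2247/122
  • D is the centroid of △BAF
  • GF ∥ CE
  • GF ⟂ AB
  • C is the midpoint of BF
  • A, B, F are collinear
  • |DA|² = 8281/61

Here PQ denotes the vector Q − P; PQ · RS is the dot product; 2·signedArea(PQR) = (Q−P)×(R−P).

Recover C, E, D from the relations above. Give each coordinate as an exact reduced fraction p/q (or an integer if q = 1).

1. C_x = 755/122  [C is the midpoint of BF]
2. C_y = 453/61  [C is the midpoint of BF]
   → C = (755/122, 453/61)
3. E_x = 923/122  [CG ∥ EF ∩ GF ∥ CE]
4. E_y = 383/61  [CG ∥ EF ∩ GF ∥ CE]
   → E = (923/122, 383/61)
5. D_x = 150/61  [D is the centroid of △BAF]
6. D_y = 180/61  [D is the centroid of △BAF]
   → D = (150/61, 180/61)

C = (755/122, 453/61)
D = (150/61, 180/61)
E = (923/122, 383/61)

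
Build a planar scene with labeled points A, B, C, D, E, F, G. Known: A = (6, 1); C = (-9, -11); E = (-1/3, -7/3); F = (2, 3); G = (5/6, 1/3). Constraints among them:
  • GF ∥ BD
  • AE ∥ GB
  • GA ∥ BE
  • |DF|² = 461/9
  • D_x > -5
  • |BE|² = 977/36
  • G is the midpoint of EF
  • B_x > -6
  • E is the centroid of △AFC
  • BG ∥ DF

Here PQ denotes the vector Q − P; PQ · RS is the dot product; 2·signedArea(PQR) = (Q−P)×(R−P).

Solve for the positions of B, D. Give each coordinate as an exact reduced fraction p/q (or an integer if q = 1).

1. B_x = -11/2  [GA ∥ BE ∩ AE ∥ GB]
2. B_y = -3  [GA ∥ BE ∩ AE ∥ GB]
   → B = (-11/2, -3)
3. D_x = -13/3  [BG ∥ DF ∩ GF ∥ BD]
4. D_y = -1/3  [BG ∥ DF ∩ GF ∥ BD]
   → D = (-13/3, -1/3)

B = (-11/2, -3)
D = (-13/3, -1/3)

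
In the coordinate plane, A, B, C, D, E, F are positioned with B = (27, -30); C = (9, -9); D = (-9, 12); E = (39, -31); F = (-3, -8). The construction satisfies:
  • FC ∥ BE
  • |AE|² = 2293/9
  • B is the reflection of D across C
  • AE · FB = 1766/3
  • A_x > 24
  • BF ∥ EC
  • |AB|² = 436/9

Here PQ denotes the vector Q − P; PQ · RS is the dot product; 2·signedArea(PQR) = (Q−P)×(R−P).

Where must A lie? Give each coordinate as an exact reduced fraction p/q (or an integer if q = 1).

1. A_x = 25  [line -30·x + 22·y + 3790/3 = 0 ∩ |AB|² = 436/9]
2. A_y = -70/3  [line -30·x + 22·y + 3790/3 = 0 ∩ |AB|² = 436/9]
   → A = (25, -70/3)

A = (25, -70/3)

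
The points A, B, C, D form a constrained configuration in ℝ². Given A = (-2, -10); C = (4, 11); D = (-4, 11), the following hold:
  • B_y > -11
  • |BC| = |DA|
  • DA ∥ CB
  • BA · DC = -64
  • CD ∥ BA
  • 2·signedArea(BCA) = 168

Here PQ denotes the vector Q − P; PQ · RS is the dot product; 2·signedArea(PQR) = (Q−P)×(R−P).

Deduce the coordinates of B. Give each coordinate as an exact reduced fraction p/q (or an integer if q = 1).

1. B_x = 6  [CD ∥ BA ∩ DA ∥ CB]
2. B_y = -10  [CD ∥ BA ∩ DA ∥ CB]
   → B = (6, -10)

B = (6, -10)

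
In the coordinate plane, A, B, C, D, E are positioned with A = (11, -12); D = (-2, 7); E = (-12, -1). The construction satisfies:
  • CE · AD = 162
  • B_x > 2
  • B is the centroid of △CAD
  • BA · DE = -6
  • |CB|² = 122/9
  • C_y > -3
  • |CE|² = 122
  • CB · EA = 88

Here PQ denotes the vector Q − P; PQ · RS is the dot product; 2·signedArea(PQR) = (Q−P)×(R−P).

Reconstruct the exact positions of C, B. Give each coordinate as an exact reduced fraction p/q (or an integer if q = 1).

B = (8/3, -7/3)
C = (-1, -2)

1. C_x = -1  [line 13·x + -19·y + -25 = 0 ∩ |CE|² = 122]
2. C_y = -2  [line 13·x + -19·y + -25 = 0 ∩ |CE|² = 122]
   → C = (-1, -2)
3. B_x = 8/3  [B is the centroid of △CAD]
4. B_y = -7/3  [B is the centroid of △CAD]
   → B = (8/3, -7/3)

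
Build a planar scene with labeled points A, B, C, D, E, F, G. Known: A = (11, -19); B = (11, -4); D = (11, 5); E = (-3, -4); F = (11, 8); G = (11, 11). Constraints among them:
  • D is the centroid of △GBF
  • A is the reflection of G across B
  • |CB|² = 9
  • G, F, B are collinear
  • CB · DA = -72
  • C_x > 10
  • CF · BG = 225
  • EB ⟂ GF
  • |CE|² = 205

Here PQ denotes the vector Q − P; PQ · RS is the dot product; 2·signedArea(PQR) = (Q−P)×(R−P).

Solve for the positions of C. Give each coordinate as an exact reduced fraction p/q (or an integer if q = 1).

C = (11, -7)

1. C_y = -7  [CF · BG = 225]
2. C_x = 11  [|CE|² = 205]
   → C = (11, -7)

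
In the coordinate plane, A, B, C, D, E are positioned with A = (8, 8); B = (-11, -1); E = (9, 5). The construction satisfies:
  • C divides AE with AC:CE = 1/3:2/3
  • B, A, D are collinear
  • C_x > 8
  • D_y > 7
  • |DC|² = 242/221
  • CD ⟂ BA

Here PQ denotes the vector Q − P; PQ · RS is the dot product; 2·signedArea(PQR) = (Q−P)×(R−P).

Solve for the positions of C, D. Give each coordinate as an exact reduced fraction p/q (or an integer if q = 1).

1. C_x = 25/3  [C divides AE with AC:CE = 1/3:2/3]
2. C_y = 7  [C divides AE with AC:CE = 1/3:2/3]
   → C = (25/3, 7)
3. D_x = 5228/663  [B, A, D are collinear ∩ CD ⟂ BA]
4. D_y = 1756/221  [B, A, D are collinear ∩ CD ⟂ BA]
   → D = (5228/663, 1756/221)

C = (25/3, 7)
D = (5228/663, 1756/221)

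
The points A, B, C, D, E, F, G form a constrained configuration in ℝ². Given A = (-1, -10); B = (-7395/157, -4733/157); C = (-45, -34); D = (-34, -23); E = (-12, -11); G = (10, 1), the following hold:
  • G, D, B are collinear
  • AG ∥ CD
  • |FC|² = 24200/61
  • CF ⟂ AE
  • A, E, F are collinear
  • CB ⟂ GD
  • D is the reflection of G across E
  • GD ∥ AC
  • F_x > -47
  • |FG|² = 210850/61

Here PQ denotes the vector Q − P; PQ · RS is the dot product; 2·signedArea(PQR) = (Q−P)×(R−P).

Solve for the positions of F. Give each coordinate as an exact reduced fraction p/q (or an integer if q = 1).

1. F_x = -2855/61  [A, E, F are collinear ∩ CF ⟂ AE]
2. F_y = -864/61  [A, E, F are collinear ∩ CF ⟂ AE]
   → F = (-2855/61, -864/61)

F = (-2855/61, -864/61)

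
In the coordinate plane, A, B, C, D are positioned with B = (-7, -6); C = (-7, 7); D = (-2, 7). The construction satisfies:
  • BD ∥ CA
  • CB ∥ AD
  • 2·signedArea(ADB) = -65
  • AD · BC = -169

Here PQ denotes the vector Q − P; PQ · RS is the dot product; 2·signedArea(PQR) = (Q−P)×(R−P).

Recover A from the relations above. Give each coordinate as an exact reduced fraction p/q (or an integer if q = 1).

1. A_x = -2  [CB ∥ AD ∩ BD ∥ CA]
2. A_y = 20  [CB ∥ AD ∩ BD ∥ CA]
   → A = (-2, 20)

A = (-2, 20)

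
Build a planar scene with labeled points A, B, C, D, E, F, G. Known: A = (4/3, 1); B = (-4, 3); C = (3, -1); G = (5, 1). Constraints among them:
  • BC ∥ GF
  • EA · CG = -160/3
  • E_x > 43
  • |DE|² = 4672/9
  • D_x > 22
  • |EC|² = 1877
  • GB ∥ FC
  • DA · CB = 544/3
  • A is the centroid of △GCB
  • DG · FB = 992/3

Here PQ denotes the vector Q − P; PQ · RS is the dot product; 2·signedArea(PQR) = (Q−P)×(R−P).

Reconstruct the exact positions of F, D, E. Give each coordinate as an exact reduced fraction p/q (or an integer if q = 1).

D = (68/3, -7)
E = (44, -15)
F = (12, -3)

1. F_x = 12  [GB ∥ FC ∩ BC ∥ GF]
2. F_y = -3  [GB ∥ FC ∩ BC ∥ GF]
   → F = (12, -3)
3. D_x = 68/3  [DG · FB = 992/3 ∩ DA · CB = 544/3]
4. D_y = -7  [DG · FB = 992/3 ∩ DA · CB = 544/3]
   → D = (68/3, -7)
5. E_x = 44  [line -2·x + -2·y + 58 = 0 ∩ |DE|² = 4672/9]
6. E_y = -15  [line -2·x + -2·y + 58 = 0 ∩ |DE|² = 4672/9]
   → E = (44, -15)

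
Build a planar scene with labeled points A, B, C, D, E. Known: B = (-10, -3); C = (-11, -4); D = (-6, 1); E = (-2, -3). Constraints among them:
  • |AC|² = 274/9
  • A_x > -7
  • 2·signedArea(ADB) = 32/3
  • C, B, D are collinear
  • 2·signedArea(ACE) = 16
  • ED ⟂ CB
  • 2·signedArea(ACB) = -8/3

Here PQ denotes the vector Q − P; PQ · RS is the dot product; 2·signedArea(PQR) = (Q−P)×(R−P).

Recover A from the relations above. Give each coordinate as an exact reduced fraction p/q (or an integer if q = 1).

1. A_x = -6  [2·signedArea(ACB) = -8/3 ∩ 2·signedArea(ACE) = 16]
2. A_y = -5/3  [2·signedArea(ACB) = -8/3 ∩ 2·signedArea(ACE) = 16]
   → A = (-6, -5/3)

A = (-6, -5/3)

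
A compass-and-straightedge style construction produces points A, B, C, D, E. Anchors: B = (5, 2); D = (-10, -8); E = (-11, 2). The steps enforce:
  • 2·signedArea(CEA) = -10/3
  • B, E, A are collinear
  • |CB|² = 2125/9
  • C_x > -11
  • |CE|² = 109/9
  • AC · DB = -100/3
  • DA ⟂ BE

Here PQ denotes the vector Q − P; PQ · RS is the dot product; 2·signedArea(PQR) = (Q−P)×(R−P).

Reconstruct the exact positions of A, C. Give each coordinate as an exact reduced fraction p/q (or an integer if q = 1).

A = (-10, 2)
C = (-10, -4/3)

1. A_x = -10  [B, E, A are collinear ∩ DA ⟂ BE]
2. A_y = 2  [B, E, A are collinear ∩ DA ⟂ BE]
   → A = (-10, 2)
3. C_x = -10  [2·signedArea(CEA) = -10/3 ∩ AC · DB = -100/3]
4. C_y = -4/3  [2·signedArea(CEA) = -10/3 ∩ AC · DB = -100/3]
   → C = (-10, -4/3)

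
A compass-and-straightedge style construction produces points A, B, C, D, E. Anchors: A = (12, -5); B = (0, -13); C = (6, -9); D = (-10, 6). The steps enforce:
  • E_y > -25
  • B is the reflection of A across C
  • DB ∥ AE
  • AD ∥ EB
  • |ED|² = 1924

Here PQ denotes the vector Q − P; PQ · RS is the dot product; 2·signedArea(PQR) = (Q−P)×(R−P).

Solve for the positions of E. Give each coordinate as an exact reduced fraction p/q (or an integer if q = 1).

1. E_x = 22  [AD ∥ EB ∩ DB ∥ AE]
2. E_y = -24  [AD ∥ EB ∩ DB ∥ AE]
   → E = (22, -24)

E = (22, -24)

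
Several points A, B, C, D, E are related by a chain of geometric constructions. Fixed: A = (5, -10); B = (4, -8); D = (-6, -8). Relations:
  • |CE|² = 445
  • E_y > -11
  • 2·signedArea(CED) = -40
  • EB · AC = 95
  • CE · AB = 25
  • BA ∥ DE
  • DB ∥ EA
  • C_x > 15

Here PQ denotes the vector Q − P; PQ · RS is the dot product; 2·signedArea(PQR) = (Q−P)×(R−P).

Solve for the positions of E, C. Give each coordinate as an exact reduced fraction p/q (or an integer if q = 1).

C = (16, -12)
E = (-5, -10)

1. E_x = -5  [DB ∥ EA ∩ BA ∥ DE]
2. E_y = -10  [DB ∥ EA ∩ BA ∥ DE]
   → E = (-5, -10)
3. C_x = 16  [2·signedArea(CED) = -40 ∩ EB · AC = 95]
4. C_y = -12  [2·signedArea(CED) = -40 ∩ EB · AC = 95]
   → C = (16, -12)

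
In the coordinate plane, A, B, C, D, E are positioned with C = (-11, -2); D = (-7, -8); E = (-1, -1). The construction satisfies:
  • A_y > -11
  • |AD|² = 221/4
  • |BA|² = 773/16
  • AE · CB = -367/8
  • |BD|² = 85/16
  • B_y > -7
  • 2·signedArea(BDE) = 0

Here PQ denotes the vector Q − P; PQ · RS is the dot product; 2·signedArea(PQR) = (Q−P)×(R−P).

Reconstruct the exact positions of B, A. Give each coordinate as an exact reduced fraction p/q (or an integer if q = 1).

1. B_x = -11/2  [line -7·x + 6·y + -1 = 0 ∩ |BD|² = 85/16]
2. B_y = -25/4  [line -7·x + 6·y + -1 = 0 ∩ |BD|² = 85/16]
   → B = (-11/2, -25/4)
3. A_x = 0  [line -11/2·x + 17/4·y + 357/8 = 0 ∩ |AD|² = 221/4]
4. A_y = -21/2  [line -11/2·x + 17/4·y + 357/8 = 0 ∩ |AD|² = 221/4]
   → A = (0, -21/2)

A = (0, -21/2)
B = (-11/2, -25/4)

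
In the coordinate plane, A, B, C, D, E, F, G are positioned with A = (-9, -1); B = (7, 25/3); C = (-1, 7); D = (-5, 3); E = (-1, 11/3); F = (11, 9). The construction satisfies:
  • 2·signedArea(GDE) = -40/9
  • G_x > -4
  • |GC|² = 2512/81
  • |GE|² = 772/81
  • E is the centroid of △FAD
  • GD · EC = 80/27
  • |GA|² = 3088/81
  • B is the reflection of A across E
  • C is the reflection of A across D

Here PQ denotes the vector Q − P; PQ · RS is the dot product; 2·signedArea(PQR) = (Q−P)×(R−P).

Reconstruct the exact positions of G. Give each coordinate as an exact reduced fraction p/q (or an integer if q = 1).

G = (-11/3, 19/9)

1. G_x = -11/3  [2·signedArea(GDE) = -40/9 ∩ GD · EC = 80/27]
2. G_y = 19/9  [2·signedArea(GDE) = -40/9 ∩ GD · EC = 80/27]
   → G = (-11/3, 19/9)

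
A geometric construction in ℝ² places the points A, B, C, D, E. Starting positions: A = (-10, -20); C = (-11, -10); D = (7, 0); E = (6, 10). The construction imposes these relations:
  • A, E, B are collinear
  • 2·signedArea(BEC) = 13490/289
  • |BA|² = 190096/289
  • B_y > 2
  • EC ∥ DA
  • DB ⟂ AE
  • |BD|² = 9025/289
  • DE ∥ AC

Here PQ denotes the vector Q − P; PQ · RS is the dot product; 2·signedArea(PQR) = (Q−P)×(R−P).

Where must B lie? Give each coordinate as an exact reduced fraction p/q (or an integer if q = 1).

1. B_x = 598/289  [A, E, B are collinear ∩ DB ⟂ AE]
2. B_y = 760/289  [A, E, B are collinear ∩ DB ⟂ AE]
   → B = (598/289, 760/289)

B = (598/289, 760/289)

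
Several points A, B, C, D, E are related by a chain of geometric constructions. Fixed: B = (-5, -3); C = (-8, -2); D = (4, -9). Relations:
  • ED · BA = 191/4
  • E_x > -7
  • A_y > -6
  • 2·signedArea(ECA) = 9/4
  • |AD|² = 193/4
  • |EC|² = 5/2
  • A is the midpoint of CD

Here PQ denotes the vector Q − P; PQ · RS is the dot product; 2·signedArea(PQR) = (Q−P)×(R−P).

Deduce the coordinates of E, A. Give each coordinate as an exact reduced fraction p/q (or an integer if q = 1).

1. A_x = -2  [A is the midpoint of CD]
2. A_y = -11/2  [A is the midpoint of CD]
   → A = (-2, -11/2)
3. E_x = -13/2  [2·signedArea(ECA) = 9/4 ∩ ED · BA = 191/4]
4. E_y = -5/2  [2·signedArea(ECA) = 9/4 ∩ ED · BA = 191/4]
   → E = (-13/2, -5/2)

A = (-2, -11/2)
E = (-13/2, -5/2)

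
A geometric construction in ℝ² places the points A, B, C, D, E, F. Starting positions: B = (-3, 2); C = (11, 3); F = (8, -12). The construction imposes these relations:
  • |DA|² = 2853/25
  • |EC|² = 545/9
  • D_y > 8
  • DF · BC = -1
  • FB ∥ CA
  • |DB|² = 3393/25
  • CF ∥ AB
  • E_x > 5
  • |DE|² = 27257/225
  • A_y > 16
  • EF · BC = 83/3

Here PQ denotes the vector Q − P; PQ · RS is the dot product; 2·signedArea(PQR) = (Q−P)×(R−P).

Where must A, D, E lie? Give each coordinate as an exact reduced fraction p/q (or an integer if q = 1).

A = (0, 17)
D = (33/5, 43/5)
E = (16/3, -7/3)

1. A_x = 0  [CF ∥ AB ∩ FB ∥ CA]
2. A_y = 17  [CF ∥ AB ∩ FB ∥ CA]
   → A = (0, 17)
3. D_x = 33/5  [line -14·x + -1·y + 101 = 0 ∩ |DB|² = 3393/25]
4. D_y = 43/5  [line -14·x + -1·y + 101 = 0 ∩ |DB|² = 3393/25]
   → D = (33/5, 43/5)
5. E_x = 16/3  [line -14·x + -1·y + 217/3 = 0 ∩ |EC|² = 545/9]
6. E_y = -7/3  [line -14·x + -1·y + 217/3 = 0 ∩ |EC|² = 545/9]
   → E = (16/3, -7/3)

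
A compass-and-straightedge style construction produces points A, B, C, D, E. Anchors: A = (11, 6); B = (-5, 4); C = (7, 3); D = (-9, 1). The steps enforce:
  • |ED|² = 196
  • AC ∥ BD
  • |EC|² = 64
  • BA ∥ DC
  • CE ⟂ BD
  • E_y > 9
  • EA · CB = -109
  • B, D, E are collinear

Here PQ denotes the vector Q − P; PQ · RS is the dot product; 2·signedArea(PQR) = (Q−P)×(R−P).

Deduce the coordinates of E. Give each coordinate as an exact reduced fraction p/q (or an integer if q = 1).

E = (11/5, 47/5)

1. E_x = 11/5  [B, D, E are collinear ∩ CE ⟂ BD]
2. E_y = 47/5  [B, D, E are collinear ∩ CE ⟂ BD]
   → E = (11/5, 47/5)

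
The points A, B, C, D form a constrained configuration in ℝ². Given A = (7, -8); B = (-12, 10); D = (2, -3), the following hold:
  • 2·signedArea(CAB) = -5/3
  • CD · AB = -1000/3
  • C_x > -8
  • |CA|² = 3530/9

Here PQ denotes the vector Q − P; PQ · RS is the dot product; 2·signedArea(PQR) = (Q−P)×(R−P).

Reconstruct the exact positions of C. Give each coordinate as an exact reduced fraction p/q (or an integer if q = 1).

1. C_x = -22/3  [2·signedArea(CAB) = -5/3 ∩ CD · AB = -1000/3]
2. C_y = 17/3  [2·signedArea(CAB) = -5/3 ∩ CD · AB = -1000/3]
   → C = (-22/3, 17/3)

C = (-22/3, 17/3)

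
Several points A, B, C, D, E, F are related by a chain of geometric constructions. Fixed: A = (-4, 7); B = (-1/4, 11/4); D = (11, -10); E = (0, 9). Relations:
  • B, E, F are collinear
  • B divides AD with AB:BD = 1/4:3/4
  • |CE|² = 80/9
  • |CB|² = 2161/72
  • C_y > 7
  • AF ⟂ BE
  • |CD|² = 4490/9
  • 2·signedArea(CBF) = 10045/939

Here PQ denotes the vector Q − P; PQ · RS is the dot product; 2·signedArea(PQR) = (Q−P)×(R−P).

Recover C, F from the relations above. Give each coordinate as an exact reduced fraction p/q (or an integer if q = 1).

1. F_x = -27/313  [B, E, F are collinear ∩ AF ⟂ BE]
2. F_y = 2142/313  [B, E, F are collinear ∩ AF ⟂ BE]
   → F = (-27/313, 2142/313)
3. C_x = -8/3  [line -5125/1252·x + 205/1252·y + -45715/3756 = 0 ∩ |CD|² = 4490/9]
4. C_y = 23/3  [line -5125/1252·x + 205/1252·y + -45715/3756 = 0 ∩ |CD|² = 4490/9]
   → C = (-8/3, 23/3)

C = (-8/3, 23/3)
F = (-27/313, 2142/313)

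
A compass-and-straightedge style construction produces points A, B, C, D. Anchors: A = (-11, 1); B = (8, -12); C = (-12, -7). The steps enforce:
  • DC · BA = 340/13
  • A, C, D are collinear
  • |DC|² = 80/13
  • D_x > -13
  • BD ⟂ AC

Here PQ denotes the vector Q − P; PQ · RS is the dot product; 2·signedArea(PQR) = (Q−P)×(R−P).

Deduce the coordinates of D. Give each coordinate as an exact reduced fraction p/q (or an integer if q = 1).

D = (-160/13, -123/13)

1. D_x = -160/13  [A, C, D are collinear ∩ BD ⟂ AC]
2. D_y = -123/13  [A, C, D are collinear ∩ BD ⟂ AC]
   → D = (-160/13, -123/13)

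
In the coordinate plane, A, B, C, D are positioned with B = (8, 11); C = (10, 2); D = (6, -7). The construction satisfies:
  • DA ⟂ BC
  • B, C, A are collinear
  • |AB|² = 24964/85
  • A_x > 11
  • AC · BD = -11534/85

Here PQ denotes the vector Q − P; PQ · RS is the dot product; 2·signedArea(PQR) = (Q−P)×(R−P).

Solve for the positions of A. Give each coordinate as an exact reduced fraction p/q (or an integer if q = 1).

A = (996/85, -487/85)

1. A_x = 996/85  [B, C, A are collinear ∩ DA ⟂ BC]
2. A_y = -487/85  [B, C, A are collinear ∩ DA ⟂ BC]
   → A = (996/85, -487/85)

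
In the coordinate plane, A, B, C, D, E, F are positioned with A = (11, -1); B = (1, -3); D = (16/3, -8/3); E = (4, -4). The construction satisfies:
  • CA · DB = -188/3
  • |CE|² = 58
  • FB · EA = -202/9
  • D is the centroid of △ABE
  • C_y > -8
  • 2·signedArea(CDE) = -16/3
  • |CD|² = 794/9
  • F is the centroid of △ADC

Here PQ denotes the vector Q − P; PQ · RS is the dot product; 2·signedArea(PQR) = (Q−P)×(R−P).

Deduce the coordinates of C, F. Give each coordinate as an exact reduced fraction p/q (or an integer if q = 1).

C = (-3, -7)
F = (40/9, -32/9)

1. C_x = -3  [CA · DB = -188/3 ∩ 2·signedArea(CDE) = -16/3]
2. C_y = -7  [CA · DB = -188/3 ∩ 2·signedArea(CDE) = -16/3]
   → C = (-3, -7)
3. F_x = 40/9  [F is the centroid of △ADC]
4. F_y = -32/9  [F is the centroid of △ADC]
   → F = (40/9, -32/9)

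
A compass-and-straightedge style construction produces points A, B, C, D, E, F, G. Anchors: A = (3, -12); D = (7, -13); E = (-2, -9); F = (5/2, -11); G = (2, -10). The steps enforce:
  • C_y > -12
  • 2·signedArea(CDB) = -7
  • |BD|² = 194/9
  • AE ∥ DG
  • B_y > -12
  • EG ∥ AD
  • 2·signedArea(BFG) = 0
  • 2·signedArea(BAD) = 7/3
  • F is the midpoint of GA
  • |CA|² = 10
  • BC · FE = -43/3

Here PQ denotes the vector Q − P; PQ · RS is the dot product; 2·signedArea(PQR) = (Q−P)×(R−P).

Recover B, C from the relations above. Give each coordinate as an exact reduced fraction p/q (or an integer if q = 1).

B = (8/3, -34/3)
C = (6, -11)

1. B_x = 8/3  [2·signedArea(BFG) = 0 ∩ 2·signedArea(BAD) = 7/3]
2. B_y = -34/3  [2·signedArea(BFG) = 0 ∩ 2·signedArea(BAD) = 7/3]
   → B = (8/3, -34/3)
3. C_x = 6  [2·signedArea(CDB) = -7 ∩ BC · FE = -43/3]
4. C_y = -11  [2·signedArea(CDB) = -7 ∩ BC · FE = -43/3]
   → C = (6, -11)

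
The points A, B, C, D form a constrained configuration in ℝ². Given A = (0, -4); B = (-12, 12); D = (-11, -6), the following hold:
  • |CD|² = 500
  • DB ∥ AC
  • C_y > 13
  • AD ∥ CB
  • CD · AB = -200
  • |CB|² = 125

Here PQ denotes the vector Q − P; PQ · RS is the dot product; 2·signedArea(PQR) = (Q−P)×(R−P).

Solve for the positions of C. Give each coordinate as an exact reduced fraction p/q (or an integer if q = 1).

1. C_x = -1  [AD ∥ CB ∩ DB ∥ AC]
2. C_y = 14  [AD ∥ CB ∩ DB ∥ AC]
   → C = (-1, 14)

C = (-1, 14)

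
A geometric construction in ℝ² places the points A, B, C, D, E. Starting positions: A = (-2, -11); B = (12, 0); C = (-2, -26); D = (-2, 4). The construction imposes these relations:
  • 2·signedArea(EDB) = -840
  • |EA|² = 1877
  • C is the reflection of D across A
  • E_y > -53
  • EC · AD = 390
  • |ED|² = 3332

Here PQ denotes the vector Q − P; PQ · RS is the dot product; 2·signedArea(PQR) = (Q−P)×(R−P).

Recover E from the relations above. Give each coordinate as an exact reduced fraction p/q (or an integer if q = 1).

E = (-16, -52)

1. E_x = -16  [2·signedArea(EDB) = -840 ∩ EC · AD = 390]
2. E_y = -52  [2·signedArea(EDB) = -840 ∩ EC · AD = 390]
   → E = (-16, -52)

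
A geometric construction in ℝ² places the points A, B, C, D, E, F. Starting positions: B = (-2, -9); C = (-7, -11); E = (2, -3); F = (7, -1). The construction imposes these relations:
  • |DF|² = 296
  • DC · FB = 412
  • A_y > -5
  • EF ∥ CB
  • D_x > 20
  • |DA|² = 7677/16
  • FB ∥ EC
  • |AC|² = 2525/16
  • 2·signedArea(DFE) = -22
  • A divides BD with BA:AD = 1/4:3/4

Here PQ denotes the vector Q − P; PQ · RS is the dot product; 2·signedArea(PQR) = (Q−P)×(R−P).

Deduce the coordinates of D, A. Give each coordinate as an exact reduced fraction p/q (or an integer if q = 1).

1. D_x = 21  [DC · FB = 412 ∩ 2·signedArea(DFE) = -22]
2. D_y = 9  [DC · FB = 412 ∩ 2·signedArea(DFE) = -22]
   → D = (21, 9)
3. A_x = 15/4  [A divides BD with BA:AD = 1/4:3/4]
4. A_y = -9/2  [A divides BD with BA:AD = 1/4:3/4]
   → A = (15/4, -9/2)

A = (15/4, -9/2)
D = (21, 9)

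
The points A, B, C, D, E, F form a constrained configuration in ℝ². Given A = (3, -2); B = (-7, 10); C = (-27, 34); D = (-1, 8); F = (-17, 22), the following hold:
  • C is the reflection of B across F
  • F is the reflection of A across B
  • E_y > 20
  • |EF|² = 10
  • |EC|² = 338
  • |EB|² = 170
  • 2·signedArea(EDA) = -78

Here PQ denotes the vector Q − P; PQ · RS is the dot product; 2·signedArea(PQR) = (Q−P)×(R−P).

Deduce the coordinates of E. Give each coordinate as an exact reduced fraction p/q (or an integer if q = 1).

1. E_x = -14  [line 10·x + 4·y + 56 = 0 ∩ |EB|² = 170]
2. E_y = 21  [line 10·x + 4·y + 56 = 0 ∩ |EB|² = 170]
   → E = (-14, 21)

E = (-14, 21)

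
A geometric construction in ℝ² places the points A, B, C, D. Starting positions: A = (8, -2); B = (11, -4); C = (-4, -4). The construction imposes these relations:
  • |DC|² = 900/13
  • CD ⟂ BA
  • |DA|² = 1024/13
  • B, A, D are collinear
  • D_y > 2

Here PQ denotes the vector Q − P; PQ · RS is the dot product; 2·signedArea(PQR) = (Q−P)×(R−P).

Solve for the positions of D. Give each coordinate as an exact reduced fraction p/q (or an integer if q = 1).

D = (8/13, 38/13)

1. D_x = 8/13  [B, A, D are collinear ∩ CD ⟂ BA]
2. D_y = 38/13  [B, A, D are collinear ∩ CD ⟂ BA]
   → D = (8/13, 38/13)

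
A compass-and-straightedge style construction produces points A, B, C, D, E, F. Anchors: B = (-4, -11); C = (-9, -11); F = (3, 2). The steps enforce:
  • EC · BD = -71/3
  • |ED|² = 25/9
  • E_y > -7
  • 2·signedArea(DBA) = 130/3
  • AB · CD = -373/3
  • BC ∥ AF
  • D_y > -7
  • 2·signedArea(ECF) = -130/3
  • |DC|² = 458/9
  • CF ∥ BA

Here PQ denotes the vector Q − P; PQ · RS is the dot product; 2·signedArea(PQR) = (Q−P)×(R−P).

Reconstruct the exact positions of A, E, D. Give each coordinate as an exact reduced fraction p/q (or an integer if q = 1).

A = (8, 2)
D = (-10/3, -20/3)
E = (-5/3, -20/3)

1. A_x = 8  [BC ∥ AF ∩ CF ∥ BA]
2. A_y = 2  [BC ∥ AF ∩ CF ∥ BA]
   → A = (8, 2)
3. D_x = -10/3  [2·signedArea(DBA) = 130/3 ∩ AB · CD = -373/3]
4. D_y = -20/3  [2·signedArea(DBA) = 130/3 ∩ AB · CD = -373/3]
   → D = (-10/3, -20/3)
5. E_x = -5/3  [EC · BD = -71/3 ∩ 2·signedArea(ECF) = -130/3]
6. E_y = -20/3  [EC · BD = -71/3 ∩ 2·signedArea(ECF) = -130/3]
   → E = (-5/3, -20/3)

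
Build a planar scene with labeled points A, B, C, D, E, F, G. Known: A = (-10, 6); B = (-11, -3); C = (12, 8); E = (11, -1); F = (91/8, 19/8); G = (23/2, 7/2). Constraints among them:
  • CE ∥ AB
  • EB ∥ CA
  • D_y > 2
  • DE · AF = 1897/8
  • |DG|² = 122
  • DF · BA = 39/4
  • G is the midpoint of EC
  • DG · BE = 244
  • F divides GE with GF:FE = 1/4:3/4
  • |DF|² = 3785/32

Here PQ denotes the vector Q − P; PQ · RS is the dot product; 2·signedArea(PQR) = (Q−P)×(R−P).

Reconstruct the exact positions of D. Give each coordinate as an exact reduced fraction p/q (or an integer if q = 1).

1. D_x = 1/2  [DG · BE = 244 ∩ DE · AF = 1897/8]
2. D_y = 5/2  [DG · BE = 244 ∩ DE · AF = 1897/8]
   → D = (1/2, 5/2)

D = (1/2, 5/2)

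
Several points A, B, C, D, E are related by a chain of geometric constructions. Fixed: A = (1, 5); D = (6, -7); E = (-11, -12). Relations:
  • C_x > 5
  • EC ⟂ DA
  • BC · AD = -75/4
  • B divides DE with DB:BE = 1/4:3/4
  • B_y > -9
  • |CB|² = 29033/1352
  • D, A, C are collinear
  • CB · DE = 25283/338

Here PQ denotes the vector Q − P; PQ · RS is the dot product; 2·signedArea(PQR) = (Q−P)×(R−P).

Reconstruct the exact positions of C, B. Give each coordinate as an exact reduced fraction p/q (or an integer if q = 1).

B = (7/4, -33/4)
C = (889/169, -883/169)

1. C_x = 889/169  [D, A, C are collinear ∩ EC ⟂ DA]
2. C_y = -883/169  [D, A, C are collinear ∩ EC ⟂ DA]
   → C = (889/169, -883/169)
3. B_x = 7/4  [B divides DE with DB:BE = 1/4:3/4]
4. B_y = -33/4  [B divides DE with DB:BE = 1/4:3/4]
   → B = (7/4, -33/4)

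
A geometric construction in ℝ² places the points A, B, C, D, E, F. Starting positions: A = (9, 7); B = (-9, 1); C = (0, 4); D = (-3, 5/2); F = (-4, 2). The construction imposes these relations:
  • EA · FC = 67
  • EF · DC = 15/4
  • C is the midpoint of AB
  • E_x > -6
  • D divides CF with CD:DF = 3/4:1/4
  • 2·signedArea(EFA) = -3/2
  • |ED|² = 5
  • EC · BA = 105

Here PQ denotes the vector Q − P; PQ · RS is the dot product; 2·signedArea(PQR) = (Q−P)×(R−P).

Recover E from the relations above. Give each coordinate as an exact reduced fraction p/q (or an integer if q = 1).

E = (-5, 3/2)

1. E_x = -5  [EC · BA = 105 ∩ EF · DC = 15/4]
2. E_y = 3/2  [EC · BA = 105 ∩ EF · DC = 15/4]
   → E = (-5, 3/2)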